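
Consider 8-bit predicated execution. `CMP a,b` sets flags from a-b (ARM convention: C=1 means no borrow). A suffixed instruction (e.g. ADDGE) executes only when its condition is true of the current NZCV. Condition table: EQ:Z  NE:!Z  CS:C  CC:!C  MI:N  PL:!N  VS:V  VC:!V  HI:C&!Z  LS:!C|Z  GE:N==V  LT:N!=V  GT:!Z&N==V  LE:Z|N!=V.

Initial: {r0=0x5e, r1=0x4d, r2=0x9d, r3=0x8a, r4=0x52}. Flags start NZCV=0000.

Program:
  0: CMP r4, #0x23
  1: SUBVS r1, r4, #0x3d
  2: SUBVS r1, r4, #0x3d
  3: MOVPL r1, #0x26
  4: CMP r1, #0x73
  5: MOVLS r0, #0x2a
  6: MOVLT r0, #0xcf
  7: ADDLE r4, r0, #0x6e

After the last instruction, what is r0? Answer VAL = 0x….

VAL = 0xcf

0: ✓ CMP  NZCV=0010
1: · SUBVS
2: · SUBVS
3: ✓ MOVPL  r1←0x26
4: ✓ CMP  NZCV=1000
5: ✓ MOVLS  r0←0x2a
6: ✓ MOVLT  r0←0xcf
7: ✓ ADDLE  r4←0x3d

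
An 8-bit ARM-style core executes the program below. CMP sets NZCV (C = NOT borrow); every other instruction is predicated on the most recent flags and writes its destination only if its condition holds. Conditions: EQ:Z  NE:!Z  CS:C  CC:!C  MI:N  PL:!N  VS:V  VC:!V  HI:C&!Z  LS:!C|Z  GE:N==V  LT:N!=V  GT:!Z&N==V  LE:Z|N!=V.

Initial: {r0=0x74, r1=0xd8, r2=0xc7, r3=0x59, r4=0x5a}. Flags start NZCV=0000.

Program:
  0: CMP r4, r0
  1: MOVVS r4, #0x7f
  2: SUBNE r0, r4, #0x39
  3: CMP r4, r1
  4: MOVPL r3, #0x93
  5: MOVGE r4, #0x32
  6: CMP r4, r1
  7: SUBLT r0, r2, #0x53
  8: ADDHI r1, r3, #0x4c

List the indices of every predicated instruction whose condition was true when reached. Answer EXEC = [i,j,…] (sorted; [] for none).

EXEC = [2,5]

0: ✓ CMP  NZCV=1000
1: · MOVVS
2: ✓ SUBNE  r0←0x21
3: ✓ CMP  NZCV=1001
4: · MOVPL
5: ✓ MOVGE  r4←0x32
6: ✓ CMP  NZCV=0000
7: · SUBLT
8: · ADDHI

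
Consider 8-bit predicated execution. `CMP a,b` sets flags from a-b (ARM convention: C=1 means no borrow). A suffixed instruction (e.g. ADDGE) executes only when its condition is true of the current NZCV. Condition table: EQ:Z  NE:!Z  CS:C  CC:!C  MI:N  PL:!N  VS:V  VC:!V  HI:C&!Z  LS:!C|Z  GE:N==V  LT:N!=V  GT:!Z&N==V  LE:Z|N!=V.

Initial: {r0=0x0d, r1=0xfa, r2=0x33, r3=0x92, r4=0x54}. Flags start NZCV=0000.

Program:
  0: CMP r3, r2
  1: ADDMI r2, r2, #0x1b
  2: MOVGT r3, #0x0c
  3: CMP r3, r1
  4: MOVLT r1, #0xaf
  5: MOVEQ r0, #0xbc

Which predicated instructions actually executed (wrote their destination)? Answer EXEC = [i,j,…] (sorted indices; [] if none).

EXEC = [4]

0: ✓ CMP  NZCV=0011
1: · ADDMI
2: · MOVGT
3: ✓ CMP  NZCV=1000
4: ✓ MOVLT  r1←0xaf
5: · MOVEQ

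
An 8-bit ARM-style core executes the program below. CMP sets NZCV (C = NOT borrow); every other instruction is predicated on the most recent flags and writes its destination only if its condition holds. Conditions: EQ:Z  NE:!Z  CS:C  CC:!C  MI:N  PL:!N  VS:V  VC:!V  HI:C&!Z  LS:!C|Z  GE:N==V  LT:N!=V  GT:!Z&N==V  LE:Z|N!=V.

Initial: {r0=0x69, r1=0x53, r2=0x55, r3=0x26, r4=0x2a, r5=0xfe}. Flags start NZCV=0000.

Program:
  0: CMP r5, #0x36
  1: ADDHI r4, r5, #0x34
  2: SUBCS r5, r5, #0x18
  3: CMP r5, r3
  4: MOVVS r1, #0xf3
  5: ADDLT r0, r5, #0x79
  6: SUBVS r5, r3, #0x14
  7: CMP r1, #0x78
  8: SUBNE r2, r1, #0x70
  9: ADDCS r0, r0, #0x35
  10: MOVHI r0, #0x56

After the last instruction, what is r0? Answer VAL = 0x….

VAL = 0x5f

0: ✓ CMP  NZCV=1010
1: ✓ ADDHI  r4←0x32
2: ✓ SUBCS  r5←0xe6
3: ✓ CMP  NZCV=1010
4: · MOVVS
5: ✓ ADDLT  r0←0x5f
6: · SUBVS
7: ✓ CMP  NZCV=1000
8: ✓ SUBNE  r2←0xe3
9: · ADDCS
10: · MOVHI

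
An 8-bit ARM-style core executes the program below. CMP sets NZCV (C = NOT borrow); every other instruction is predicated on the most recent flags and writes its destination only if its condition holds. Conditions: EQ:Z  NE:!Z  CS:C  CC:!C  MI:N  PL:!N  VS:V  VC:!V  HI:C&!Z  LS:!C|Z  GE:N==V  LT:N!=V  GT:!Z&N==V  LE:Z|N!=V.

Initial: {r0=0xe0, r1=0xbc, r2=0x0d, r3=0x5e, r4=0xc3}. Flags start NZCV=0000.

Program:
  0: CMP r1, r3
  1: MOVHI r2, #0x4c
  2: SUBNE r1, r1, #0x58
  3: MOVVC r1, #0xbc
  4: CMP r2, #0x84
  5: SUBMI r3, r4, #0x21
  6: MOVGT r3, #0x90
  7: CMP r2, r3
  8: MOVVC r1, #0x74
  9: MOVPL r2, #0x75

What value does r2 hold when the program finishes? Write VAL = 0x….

VAL = 0x4c

[0] flags=0011 → (cmp)
[1] flags=0011 HI?T → r2=0x4c
[2] flags=0011 NE?T → r1=0x64
[3] flags=0011 VC?F → skip
[4] flags=1001 → (cmp)
[5] flags=1001 MI?T → r3=0xa2
[6] flags=1001 GT?T → r3=0x90
[7] flags=1001 → (cmp)
[8] flags=1001 VC?F → skip
[9] flags=1001 PL?F → skip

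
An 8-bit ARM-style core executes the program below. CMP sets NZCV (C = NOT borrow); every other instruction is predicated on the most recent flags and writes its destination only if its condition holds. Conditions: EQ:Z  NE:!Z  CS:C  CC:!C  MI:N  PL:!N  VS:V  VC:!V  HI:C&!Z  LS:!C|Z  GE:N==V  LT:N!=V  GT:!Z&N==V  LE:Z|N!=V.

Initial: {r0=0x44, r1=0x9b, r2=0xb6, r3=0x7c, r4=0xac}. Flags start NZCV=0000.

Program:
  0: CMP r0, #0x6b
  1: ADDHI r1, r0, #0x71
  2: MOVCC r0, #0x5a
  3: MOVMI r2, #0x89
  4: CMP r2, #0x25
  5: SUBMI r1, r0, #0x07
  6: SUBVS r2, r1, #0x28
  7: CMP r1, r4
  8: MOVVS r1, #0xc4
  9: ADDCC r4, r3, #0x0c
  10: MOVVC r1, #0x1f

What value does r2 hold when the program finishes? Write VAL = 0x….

VAL = 0x73

[0] flags=1000 → (cmp)
[1] flags=1000 HI?F → skip
[2] flags=1000 CC?T → r0=0x5a
[3] flags=1000 MI?T → r2=0x89
[4] flags=0011 → (cmp)
[5] flags=0011 MI?F → skip
[6] flags=0011 VS?T → r2=0x73
[7] flags=1000 → (cmp)
[8] flags=1000 VS?F → skip
[9] flags=1000 CC?T → r4=0x88
[10] flags=1000 VC?T → r1=0x1f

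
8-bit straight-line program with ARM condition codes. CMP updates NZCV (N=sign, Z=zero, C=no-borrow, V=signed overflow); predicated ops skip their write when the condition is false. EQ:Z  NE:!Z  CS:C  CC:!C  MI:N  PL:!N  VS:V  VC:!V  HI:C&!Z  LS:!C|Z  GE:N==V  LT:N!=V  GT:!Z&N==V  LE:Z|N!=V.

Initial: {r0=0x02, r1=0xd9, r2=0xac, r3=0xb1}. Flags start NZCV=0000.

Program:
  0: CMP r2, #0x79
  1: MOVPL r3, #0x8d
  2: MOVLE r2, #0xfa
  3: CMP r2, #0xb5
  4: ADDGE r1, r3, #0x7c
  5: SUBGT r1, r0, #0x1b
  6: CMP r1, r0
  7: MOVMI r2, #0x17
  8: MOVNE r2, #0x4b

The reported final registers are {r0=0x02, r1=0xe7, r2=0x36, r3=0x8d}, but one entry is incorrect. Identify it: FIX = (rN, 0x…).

FIX = (r2, 0x4b)

0: ✓ CMP  NZCV=0011
1: ✓ MOVPL  r3←0x8d
2: ✓ MOVLE  r2←0xfa
3: ✓ CMP  NZCV=0010
4: ✓ ADDGE  r1←0x09
5: ✓ SUBGT  r1←0xe7
6: ✓ CMP  NZCV=1010
7: ✓ MOVMI  r2←0x17
8: ✓ MOVNE  r2←0x4b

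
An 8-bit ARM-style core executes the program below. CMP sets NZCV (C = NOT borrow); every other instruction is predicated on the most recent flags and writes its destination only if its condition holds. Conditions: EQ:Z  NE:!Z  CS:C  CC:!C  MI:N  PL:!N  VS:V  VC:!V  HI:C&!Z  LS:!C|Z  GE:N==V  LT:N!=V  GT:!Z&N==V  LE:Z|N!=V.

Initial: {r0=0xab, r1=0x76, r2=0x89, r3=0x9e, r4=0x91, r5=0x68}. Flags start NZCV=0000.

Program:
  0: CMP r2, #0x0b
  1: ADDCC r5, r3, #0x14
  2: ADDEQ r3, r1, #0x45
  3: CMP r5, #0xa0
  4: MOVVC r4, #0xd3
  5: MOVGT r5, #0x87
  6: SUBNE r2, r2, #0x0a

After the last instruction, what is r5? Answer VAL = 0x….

VAL = 0x87

0: ✓ CMP  NZCV=0011
1: · ADDCC
2: · ADDEQ
3: ✓ CMP  NZCV=1001
4: · MOVVC
5: ✓ MOVGT  r5←0x87
6: ✓ SUBNE  r2←0x7f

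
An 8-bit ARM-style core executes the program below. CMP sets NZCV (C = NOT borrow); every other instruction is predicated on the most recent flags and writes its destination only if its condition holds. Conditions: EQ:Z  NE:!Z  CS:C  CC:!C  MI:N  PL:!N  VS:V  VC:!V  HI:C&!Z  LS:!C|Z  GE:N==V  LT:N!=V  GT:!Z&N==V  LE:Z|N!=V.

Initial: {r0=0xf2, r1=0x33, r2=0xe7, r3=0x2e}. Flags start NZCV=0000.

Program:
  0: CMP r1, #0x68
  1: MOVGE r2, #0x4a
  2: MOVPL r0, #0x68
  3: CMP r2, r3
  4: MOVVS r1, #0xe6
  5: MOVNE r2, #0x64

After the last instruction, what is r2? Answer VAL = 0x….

0: ✓ CMP  NZCV=1000
1: · MOVGE
2: · MOVPL
3: ✓ CMP  NZCV=1010
4: · MOVVS
5: ✓ MOVNE  r2←0x64

VAL = 0x64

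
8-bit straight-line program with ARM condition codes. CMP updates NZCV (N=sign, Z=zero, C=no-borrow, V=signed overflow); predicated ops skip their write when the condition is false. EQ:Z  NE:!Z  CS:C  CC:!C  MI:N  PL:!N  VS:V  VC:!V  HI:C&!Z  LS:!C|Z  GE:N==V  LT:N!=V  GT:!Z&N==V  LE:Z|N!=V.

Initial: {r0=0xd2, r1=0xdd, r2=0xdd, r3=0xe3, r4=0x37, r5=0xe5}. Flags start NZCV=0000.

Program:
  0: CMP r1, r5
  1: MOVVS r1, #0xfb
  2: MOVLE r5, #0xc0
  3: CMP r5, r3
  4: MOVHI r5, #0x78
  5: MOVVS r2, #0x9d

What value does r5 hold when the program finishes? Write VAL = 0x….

[0] flags=1000 → (cmp)
[1] flags=1000 VS?F → skip
[2] flags=1000 LE?T → r5=0xc0
[3] flags=1000 → (cmp)
[4] flags=1000 HI?F → skip
[5] flags=1000 VS?F → skip

VAL = 0xc0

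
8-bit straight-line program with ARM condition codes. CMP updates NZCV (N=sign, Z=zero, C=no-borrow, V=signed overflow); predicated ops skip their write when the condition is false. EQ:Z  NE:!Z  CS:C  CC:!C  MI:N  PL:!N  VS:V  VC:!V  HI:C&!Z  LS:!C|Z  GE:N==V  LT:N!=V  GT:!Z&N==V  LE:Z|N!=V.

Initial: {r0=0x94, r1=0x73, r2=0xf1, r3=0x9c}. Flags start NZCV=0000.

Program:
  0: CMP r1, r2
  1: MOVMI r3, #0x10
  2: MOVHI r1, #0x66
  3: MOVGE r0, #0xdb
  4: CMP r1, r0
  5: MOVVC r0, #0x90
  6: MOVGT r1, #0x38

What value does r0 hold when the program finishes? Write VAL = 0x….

VAL = 0xdb

0: ✓ CMP  NZCV=1001
1: ✓ MOVMI  r3←0x10
2: · MOVHI
3: ✓ MOVGE  r0←0xdb
4: ✓ CMP  NZCV=1001
5: · MOVVC
6: ✓ MOVGT  r1←0x38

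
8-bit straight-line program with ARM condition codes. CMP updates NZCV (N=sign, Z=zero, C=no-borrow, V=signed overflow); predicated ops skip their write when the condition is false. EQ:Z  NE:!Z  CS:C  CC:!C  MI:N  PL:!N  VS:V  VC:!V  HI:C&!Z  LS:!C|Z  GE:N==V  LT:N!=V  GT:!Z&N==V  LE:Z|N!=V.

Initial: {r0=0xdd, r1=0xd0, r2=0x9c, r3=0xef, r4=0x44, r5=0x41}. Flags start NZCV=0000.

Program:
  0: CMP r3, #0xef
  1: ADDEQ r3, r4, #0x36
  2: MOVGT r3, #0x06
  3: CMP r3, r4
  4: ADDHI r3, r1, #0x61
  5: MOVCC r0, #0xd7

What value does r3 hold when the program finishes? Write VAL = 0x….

0: ✓ CMP  NZCV=0110
1: ✓ ADDEQ  r3←0x7a
2: · MOVGT
3: ✓ CMP  NZCV=0010
4: ✓ ADDHI  r3←0x31
5: · MOVCC

VAL = 0x31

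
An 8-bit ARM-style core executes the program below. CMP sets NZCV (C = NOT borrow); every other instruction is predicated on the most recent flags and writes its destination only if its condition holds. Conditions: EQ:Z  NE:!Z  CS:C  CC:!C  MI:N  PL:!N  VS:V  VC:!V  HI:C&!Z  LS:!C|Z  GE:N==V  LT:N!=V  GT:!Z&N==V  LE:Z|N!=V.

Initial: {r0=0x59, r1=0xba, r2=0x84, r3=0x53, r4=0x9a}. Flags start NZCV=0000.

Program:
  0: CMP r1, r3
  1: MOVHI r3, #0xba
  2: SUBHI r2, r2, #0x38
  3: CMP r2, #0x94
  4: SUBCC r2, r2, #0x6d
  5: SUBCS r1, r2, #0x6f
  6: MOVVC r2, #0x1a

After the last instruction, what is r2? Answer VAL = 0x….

[0] flags=0011 → (cmp)
[1] flags=0011 HI?T → r3=0xba
[2] flags=0011 HI?T → r2=0x4c
[3] flags=1001 → (cmp)
[4] flags=1001 CC?T → r2=0xdf
[5] flags=1001 CS?F → skip
[6] flags=1001 VC?F → skip

VAL = 0xdf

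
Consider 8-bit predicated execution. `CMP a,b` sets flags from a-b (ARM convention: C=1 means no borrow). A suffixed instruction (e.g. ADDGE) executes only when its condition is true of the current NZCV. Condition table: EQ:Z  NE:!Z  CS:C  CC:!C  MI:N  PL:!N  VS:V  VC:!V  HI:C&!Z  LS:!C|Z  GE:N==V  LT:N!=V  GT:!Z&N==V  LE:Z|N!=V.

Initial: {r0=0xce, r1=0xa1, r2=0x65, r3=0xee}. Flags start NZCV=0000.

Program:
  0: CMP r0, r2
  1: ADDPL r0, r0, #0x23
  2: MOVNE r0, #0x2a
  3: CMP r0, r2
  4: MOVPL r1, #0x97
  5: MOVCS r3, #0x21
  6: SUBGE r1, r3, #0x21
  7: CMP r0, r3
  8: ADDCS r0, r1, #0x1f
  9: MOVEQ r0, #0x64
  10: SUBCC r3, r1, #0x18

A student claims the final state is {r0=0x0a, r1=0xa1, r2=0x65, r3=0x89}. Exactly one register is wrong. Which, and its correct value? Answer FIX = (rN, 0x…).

[0] flags=0011 → (cmp)
[1] flags=0011 PL?T → r0=0xf1
[2] flags=0011 NE?T → r0=0x2a
[3] flags=1000 → (cmp)
[4] flags=1000 PL?F → skip
[5] flags=1000 CS?F → skip
[6] flags=1000 GE?F → skip
[7] flags=0000 → (cmp)
[8] flags=0000 CS?F → skip
[9] flags=0000 EQ?F → skip
[10] flags=0000 CC?T → r3=0x89

FIX = (r0, 0x2a)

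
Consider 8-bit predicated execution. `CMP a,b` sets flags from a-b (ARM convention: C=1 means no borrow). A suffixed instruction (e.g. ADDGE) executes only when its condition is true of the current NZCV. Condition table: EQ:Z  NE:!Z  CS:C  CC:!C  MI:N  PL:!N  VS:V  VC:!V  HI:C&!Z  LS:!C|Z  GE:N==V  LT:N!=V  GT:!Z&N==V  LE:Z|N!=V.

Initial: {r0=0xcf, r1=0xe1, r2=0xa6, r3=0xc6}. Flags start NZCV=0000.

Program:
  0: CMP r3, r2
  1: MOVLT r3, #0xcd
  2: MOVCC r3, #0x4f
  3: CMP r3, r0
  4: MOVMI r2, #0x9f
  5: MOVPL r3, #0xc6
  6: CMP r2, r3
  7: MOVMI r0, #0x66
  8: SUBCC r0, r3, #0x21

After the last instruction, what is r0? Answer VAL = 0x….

VAL = 0xa5

0: ✓ CMP  NZCV=0010
1: · MOVLT
2: · MOVCC
3: ✓ CMP  NZCV=1000
4: ✓ MOVMI  r2←0x9f
5: · MOVPL
6: ✓ CMP  NZCV=1000
7: ✓ MOVMI  r0←0x66
8: ✓ SUBCC  r0←0xa5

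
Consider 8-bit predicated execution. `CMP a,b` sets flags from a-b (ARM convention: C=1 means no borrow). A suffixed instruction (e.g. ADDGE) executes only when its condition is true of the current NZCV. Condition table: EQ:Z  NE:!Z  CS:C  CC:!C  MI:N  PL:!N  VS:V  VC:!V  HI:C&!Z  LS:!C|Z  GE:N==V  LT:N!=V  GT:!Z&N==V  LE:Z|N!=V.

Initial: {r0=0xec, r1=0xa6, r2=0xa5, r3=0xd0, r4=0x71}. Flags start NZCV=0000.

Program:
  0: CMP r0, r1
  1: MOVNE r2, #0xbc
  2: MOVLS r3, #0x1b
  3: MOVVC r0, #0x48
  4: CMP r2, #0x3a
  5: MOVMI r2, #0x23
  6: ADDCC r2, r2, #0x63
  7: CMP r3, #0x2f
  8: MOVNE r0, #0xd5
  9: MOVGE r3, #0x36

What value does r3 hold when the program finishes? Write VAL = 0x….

VAL = 0xd0

0: ✓ CMP  NZCV=0010
1: ✓ MOVNE  r2←0xbc
2: · MOVLS
3: ✓ MOVVC  r0←0x48
4: ✓ CMP  NZCV=1010
5: ✓ MOVMI  r2←0x23
6: · ADDCC
7: ✓ CMP  NZCV=1010
8: ✓ MOVNE  r0←0xd5
9: · MOVGE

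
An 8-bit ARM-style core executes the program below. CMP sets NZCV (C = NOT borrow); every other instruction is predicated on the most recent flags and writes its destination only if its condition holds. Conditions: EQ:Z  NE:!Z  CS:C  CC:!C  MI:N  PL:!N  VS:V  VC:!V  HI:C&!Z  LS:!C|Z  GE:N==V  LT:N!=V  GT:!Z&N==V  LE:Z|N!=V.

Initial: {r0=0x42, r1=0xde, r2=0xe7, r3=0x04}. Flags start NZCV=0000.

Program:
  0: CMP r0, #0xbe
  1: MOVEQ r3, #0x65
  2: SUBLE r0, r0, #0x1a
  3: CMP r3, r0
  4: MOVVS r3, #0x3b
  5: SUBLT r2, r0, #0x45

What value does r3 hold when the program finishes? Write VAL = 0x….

VAL = 0x04

[0] flags=1001 → (cmp)
[1] flags=1001 EQ?F → skip
[2] flags=1001 LE?F → skip
[3] flags=1000 → (cmp)
[4] flags=1000 VS?F → skip
[5] flags=1000 LT?T → r2=0xfd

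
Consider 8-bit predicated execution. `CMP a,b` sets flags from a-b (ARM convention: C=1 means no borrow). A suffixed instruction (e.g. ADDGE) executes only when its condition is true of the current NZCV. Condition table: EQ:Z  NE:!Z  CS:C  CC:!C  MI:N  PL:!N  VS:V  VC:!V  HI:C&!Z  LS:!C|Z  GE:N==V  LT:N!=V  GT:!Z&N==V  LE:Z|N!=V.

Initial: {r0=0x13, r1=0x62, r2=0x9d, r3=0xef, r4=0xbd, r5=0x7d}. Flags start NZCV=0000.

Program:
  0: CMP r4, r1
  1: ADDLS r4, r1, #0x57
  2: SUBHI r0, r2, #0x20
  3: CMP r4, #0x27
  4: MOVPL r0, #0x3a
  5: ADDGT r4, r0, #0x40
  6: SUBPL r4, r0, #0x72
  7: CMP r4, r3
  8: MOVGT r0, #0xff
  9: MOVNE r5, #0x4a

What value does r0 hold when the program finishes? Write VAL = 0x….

0: ✓ CMP  NZCV=0011
1: · ADDLS
2: ✓ SUBHI  r0←0x7d
3: ✓ CMP  NZCV=1010
4: · MOVPL
5: · ADDGT
6: · SUBPL
7: ✓ CMP  NZCV=1000
8: · MOVGT
9: ✓ MOVNE  r5←0x4a

VAL = 0x7d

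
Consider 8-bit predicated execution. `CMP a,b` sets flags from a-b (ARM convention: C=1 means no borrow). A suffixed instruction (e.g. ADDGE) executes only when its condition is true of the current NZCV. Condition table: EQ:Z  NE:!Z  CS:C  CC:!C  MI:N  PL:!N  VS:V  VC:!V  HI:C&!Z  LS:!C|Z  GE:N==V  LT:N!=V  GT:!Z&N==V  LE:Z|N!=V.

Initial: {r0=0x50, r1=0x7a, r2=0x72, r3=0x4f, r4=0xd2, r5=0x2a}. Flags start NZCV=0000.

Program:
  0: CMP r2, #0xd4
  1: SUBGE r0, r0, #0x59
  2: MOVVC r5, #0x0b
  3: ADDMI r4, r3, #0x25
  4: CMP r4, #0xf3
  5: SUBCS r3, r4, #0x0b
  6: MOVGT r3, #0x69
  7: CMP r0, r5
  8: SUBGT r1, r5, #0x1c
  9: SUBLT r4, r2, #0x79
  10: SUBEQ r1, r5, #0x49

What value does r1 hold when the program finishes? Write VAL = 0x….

VAL = 0x7a

[0] flags=1001 → (cmp)
[1] flags=1001 GE?T → r0=0xf7
[2] flags=1001 VC?F → skip
[3] flags=1001 MI?T → r4=0x74
[4] flags=1001 → (cmp)
[5] flags=1001 CS?F → skip
[6] flags=1001 GT?T → r3=0x69
[7] flags=1010 → (cmp)
[8] flags=1010 GT?F → skip
[9] flags=1010 LT?T → r4=0xf9
[10] flags=1010 EQ?F → skip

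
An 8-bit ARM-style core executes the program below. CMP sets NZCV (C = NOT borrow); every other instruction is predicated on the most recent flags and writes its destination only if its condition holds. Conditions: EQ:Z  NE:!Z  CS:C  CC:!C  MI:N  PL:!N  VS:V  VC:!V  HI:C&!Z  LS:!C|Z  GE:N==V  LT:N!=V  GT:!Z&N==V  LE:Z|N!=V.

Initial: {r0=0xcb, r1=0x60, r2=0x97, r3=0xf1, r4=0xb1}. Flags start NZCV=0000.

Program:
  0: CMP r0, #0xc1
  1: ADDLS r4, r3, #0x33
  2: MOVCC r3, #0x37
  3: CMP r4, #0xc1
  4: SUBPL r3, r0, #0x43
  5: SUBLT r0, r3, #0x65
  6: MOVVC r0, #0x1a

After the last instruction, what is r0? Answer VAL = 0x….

VAL = 0x1a

0: ✓ CMP  NZCV=0010
1: · ADDLS
2: · MOVCC
3: ✓ CMP  NZCV=1000
4: · SUBPL
5: ✓ SUBLT  r0←0x8c
6: ✓ MOVVC  r0←0x1a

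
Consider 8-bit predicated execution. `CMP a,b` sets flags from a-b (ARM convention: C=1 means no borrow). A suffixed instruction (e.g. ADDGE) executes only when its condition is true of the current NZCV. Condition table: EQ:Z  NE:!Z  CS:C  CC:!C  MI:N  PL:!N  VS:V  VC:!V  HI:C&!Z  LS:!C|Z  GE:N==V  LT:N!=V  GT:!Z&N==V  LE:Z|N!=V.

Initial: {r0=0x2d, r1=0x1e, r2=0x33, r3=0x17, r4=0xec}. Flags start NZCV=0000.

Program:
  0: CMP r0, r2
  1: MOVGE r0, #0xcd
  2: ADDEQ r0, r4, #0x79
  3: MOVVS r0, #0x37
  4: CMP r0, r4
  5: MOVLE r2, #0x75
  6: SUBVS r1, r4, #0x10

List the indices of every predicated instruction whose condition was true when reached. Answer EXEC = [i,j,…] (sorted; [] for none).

EXEC = []

[0] flags=1000 → (cmp)
[1] flags=1000 GE?F → skip
[2] flags=1000 EQ?F → skip
[3] flags=1000 VS?F → skip
[4] flags=0000 → (cmp)
[5] flags=0000 LE?F → skip
[6] flags=0000 VS?F → skip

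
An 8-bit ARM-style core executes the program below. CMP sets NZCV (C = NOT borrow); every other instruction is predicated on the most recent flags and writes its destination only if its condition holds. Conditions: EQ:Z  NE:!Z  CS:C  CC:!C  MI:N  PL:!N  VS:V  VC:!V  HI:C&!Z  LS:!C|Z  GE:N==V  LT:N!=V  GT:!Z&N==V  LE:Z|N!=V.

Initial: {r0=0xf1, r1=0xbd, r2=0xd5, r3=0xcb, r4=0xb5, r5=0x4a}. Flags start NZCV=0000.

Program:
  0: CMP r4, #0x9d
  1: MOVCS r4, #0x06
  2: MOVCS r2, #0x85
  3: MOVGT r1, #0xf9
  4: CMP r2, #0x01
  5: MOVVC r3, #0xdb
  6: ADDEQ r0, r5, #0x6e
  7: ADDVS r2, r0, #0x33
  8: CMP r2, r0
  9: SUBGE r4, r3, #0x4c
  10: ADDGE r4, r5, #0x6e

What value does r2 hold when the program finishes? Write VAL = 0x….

0: ✓ CMP  NZCV=0010
1: ✓ MOVCS  r4←0x06
2: ✓ MOVCS  r2←0x85
3: ✓ MOVGT  r1←0xf9
4: ✓ CMP  NZCV=1010
5: ✓ MOVVC  r3←0xdb
6: · ADDEQ
7: · ADDVS
8: ✓ CMP  NZCV=1000
9: · SUBGE
10: · ADDGE

VAL = 0x85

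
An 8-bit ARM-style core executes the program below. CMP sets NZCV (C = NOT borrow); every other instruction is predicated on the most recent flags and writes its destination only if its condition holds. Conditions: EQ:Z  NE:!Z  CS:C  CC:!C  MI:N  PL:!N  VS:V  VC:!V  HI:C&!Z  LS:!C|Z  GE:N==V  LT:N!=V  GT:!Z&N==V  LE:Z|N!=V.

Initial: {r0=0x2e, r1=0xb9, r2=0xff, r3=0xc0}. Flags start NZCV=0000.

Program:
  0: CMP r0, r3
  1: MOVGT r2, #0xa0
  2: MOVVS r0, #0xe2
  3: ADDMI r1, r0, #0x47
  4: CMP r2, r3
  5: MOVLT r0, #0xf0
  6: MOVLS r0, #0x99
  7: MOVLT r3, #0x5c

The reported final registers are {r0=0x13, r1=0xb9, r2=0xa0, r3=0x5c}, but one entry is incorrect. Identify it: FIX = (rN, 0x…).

FIX = (r0, 0x99)

[0] flags=0000 → (cmp)
[1] flags=0000 GT?T → r2=0xa0
[2] flags=0000 VS?F → skip
[3] flags=0000 MI?F → skip
[4] flags=1000 → (cmp)
[5] flags=1000 LT?T → r0=0xf0
[6] flags=1000 LS?T → r0=0x99
[7] flags=1000 LT?T → r3=0x5c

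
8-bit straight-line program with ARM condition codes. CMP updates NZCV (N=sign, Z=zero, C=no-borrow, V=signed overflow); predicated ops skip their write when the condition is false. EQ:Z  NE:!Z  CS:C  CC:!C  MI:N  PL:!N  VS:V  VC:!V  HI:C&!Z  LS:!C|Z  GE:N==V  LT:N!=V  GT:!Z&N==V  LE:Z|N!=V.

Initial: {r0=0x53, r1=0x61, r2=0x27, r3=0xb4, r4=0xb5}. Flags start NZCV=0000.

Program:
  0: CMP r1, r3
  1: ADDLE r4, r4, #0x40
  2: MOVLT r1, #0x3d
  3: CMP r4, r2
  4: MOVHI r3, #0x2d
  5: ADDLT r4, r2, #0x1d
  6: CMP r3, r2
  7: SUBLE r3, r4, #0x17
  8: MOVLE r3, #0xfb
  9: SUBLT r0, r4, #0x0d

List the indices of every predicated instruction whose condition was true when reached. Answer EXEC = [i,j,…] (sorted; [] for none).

EXEC = [4,5]

0: ✓ CMP  NZCV=1001
1: · ADDLE
2: · MOVLT
3: ✓ CMP  NZCV=1010
4: ✓ MOVHI  r3←0x2d
5: ✓ ADDLT  r4←0x44
6: ✓ CMP  NZCV=0010
7: · SUBLE
8: · MOVLE
9: · SUBLT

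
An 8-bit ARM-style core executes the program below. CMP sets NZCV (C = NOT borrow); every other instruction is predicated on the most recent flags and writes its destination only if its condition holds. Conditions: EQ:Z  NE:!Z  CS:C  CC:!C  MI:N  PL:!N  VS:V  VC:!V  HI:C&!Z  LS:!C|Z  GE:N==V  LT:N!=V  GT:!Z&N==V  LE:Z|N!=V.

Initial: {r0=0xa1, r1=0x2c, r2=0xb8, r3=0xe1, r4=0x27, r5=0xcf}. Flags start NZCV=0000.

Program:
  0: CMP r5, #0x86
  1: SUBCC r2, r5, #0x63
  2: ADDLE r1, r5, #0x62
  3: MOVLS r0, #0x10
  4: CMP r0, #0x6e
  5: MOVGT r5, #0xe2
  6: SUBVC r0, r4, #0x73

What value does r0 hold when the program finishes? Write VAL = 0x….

[0] flags=0010 → (cmp)
[1] flags=0010 CC?F → skip
[2] flags=0010 LE?F → skip
[3] flags=0010 LS?F → skip
[4] flags=0011 → (cmp)
[5] flags=0011 GT?F → skip
[6] flags=0011 VC?F → skip

VAL = 0xa1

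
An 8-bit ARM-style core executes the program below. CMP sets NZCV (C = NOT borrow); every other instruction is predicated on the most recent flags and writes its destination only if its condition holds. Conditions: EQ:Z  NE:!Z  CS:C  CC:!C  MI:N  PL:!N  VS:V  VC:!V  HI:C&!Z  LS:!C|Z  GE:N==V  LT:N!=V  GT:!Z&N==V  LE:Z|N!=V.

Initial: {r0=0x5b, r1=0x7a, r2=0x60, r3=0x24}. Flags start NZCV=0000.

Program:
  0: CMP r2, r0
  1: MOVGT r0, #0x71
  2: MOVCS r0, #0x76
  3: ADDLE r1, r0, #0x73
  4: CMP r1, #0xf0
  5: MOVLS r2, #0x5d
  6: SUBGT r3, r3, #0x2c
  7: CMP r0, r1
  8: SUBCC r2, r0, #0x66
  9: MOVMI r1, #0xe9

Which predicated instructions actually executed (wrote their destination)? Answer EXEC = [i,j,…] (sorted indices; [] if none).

[0] flags=0010 → (cmp)
[1] flags=0010 GT?T → r0=0x71
[2] flags=0010 CS?T → r0=0x76
[3] flags=0010 LE?F → skip
[4] flags=1001 → (cmp)
[5] flags=1001 LS?T → r2=0x5d
[6] flags=1001 GT?T → r3=0xf8
[7] flags=1000 → (cmp)
[8] flags=1000 CC?T → r2=0x10
[9] flags=1000 MI?T → r1=0xe9

EXEC = [1,2,5,6,8,9]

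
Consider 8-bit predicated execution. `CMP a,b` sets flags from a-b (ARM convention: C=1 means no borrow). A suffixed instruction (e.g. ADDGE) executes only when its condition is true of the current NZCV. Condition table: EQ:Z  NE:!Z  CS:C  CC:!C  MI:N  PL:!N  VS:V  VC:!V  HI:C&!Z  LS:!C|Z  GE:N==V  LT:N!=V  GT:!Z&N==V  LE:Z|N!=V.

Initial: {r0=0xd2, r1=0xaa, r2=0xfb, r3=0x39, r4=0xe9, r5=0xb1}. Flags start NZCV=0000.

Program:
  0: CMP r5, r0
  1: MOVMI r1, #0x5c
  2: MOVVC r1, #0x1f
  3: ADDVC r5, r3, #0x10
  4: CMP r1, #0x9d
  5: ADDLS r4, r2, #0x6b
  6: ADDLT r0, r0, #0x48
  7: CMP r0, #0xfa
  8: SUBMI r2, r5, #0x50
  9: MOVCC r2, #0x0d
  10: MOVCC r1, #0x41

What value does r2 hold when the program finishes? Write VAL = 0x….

[0] flags=1000 → (cmp)
[1] flags=1000 MI?T → r1=0x5c
[2] flags=1000 VC?T → r1=0x1f
[3] flags=1000 VC?T → r5=0x49
[4] flags=1001 → (cmp)
[5] flags=1001 LS?T → r4=0x66
[6] flags=1001 LT?F → skip
[7] flags=1000 → (cmp)
[8] flags=1000 MI?T → r2=0xf9
[9] flags=1000 CC?T → r2=0x0d
[10] flags=1000 CC?T → r1=0x41

VAL = 0x0d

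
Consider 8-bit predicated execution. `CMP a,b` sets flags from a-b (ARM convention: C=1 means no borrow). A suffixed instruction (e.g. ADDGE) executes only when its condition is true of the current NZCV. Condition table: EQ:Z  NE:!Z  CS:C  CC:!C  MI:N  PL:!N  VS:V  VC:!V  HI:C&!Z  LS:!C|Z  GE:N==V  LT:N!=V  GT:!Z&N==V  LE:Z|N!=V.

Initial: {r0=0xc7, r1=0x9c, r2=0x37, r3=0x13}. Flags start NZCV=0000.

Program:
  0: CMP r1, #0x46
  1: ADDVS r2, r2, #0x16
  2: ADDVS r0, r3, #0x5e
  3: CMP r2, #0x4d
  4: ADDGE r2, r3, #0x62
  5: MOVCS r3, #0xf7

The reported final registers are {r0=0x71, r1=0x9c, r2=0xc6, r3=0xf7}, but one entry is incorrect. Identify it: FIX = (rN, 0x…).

FIX = (r2, 0x75)

[0] flags=0011 → (cmp)
[1] flags=0011 VS?T → r2=0x4d
[2] flags=0011 VS?T → r0=0x71
[3] flags=0110 → (cmp)
[4] flags=0110 GE?T → r2=0x75
[5] flags=0110 CS?T → r3=0xf7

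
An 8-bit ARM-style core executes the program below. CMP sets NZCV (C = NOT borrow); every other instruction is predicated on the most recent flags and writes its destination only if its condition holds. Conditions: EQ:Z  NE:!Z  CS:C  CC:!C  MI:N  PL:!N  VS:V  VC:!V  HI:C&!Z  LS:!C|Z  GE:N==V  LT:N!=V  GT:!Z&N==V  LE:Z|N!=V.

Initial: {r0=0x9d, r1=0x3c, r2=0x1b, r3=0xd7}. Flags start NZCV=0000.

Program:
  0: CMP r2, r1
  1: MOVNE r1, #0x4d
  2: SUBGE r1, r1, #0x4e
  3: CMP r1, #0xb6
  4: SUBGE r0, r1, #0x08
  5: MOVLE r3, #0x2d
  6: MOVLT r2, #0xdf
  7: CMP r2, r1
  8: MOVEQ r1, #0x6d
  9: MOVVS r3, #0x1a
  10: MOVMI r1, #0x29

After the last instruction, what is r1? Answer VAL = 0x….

VAL = 0x29

[0] flags=1000 → (cmp)
[1] flags=1000 NE?T → r1=0x4d
[2] flags=1000 GE?F → skip
[3] flags=1001 → (cmp)
[4] flags=1001 GE?T → r0=0x45
[5] flags=1001 LE?F → skip
[6] flags=1001 LT?F → skip
[7] flags=1000 → (cmp)
[8] flags=1000 EQ?F → skip
[9] flags=1000 VS?F → skip
[10] flags=1000 MI?T → r1=0x29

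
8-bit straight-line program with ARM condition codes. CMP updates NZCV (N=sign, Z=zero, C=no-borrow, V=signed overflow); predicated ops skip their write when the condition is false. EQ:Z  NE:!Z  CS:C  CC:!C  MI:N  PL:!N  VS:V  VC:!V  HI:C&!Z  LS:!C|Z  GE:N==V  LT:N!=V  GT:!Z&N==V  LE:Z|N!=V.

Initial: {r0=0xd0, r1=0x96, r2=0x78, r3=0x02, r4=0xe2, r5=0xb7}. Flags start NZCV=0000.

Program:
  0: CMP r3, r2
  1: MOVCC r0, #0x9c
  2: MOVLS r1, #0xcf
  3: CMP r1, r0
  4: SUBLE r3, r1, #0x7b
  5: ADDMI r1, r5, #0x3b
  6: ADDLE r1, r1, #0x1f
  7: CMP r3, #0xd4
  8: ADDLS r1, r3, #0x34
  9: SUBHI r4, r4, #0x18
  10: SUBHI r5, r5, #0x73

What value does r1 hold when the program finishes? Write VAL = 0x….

[0] flags=1000 → (cmp)
[1] flags=1000 CC?T → r0=0x9c
[2] flags=1000 LS?T → r1=0xcf
[3] flags=0010 → (cmp)
[4] flags=0010 LE?F → skip
[5] flags=0010 MI?F → skip
[6] flags=0010 LE?F → skip
[7] flags=0000 → (cmp)
[8] flags=0000 LS?T → r1=0x36
[9] flags=0000 HI?F → skip
[10] flags=0000 HI?F → skip

VAL = 0x36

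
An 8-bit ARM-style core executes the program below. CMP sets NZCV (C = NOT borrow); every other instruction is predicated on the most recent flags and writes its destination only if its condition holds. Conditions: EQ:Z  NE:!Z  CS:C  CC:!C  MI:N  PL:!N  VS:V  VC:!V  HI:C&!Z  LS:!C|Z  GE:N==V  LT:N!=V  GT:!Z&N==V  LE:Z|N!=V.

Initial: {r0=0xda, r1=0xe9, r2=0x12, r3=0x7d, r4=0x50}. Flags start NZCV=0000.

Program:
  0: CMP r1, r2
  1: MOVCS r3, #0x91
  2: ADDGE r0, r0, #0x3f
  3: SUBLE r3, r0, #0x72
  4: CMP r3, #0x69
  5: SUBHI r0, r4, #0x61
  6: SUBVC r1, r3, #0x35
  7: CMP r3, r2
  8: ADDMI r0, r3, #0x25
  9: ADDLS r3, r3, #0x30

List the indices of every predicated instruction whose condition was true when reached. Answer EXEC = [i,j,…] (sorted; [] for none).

[0] flags=1010 → (cmp)
[1] flags=1010 CS?T → r3=0x91
[2] flags=1010 GE?F → skip
[3] flags=1010 LE?T → r3=0x68
[4] flags=1000 → (cmp)
[5] flags=1000 HI?F → skip
[6] flags=1000 VC?T → r1=0x33
[7] flags=0010 → (cmp)
[8] flags=0010 MI?F → skip
[9] flags=0010 LS?F → skip

EXEC = [1,3,6]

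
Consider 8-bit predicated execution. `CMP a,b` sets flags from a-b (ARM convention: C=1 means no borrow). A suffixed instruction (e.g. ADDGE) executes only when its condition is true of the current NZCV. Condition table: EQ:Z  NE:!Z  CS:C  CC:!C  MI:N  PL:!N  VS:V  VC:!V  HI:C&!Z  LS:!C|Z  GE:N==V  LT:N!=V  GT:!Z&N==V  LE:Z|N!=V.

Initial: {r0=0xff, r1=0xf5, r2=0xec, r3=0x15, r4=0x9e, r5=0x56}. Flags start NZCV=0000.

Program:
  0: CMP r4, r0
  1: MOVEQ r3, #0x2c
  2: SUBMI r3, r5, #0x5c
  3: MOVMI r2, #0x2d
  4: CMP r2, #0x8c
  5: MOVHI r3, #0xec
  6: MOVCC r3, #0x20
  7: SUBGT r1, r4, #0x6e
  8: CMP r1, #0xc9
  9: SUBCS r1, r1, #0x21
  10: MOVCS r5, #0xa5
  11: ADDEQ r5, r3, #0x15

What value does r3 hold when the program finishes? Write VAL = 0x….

0: ✓ CMP  NZCV=1000
1: · MOVEQ
2: ✓ SUBMI  r3←0xfa
3: ✓ MOVMI  r2←0x2d
4: ✓ CMP  NZCV=1001
5: · MOVHI
6: ✓ MOVCC  r3←0x20
7: ✓ SUBGT  r1←0x30
8: ✓ CMP  NZCV=0000
9: · SUBCS
10: · MOVCS
11: · ADDEQ

VAL = 0x20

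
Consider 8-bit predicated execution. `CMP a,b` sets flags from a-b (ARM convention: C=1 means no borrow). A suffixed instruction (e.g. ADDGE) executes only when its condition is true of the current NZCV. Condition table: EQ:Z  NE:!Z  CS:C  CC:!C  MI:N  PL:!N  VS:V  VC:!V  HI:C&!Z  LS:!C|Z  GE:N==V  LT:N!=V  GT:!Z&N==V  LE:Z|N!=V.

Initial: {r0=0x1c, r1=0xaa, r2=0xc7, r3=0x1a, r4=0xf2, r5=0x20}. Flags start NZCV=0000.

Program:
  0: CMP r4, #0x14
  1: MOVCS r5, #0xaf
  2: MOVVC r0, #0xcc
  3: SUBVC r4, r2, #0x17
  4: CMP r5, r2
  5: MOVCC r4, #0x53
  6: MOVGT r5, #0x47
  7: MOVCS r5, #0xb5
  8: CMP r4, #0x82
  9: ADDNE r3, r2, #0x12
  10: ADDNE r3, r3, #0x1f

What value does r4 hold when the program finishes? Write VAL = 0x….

[0] flags=1010 → (cmp)
[1] flags=1010 CS?T → r5=0xaf
[2] flags=1010 VC?T → r0=0xcc
[3] flags=1010 VC?T → r4=0xb0
[4] flags=1000 → (cmp)
[5] flags=1000 CC?T → r4=0x53
[6] flags=1000 GT?F → skip
[7] flags=1000 CS?F → skip
[8] flags=1001 → (cmp)
[9] flags=1001 NE?T → r3=0xd9
[10] flags=1001 NE?T → r3=0xf8

VAL = 0x53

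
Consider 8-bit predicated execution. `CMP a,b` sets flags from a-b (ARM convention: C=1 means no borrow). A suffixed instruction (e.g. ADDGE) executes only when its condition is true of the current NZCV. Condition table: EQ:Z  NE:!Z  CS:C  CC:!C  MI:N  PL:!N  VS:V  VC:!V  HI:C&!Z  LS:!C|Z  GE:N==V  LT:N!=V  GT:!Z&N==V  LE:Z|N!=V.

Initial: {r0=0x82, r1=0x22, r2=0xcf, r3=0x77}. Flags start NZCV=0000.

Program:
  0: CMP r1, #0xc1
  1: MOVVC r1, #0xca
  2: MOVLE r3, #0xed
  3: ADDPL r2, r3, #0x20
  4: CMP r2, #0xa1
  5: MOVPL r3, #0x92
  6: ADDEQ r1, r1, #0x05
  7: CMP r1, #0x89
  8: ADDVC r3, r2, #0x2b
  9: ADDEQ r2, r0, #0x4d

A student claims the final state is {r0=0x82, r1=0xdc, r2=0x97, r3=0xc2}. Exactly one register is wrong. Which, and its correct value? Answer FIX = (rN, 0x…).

FIX = (r1, 0xca)

[0] flags=0000 → (cmp)
[1] flags=0000 VC?T → r1=0xca
[2] flags=0000 LE?F → skip
[3] flags=0000 PL?T → r2=0x97
[4] flags=1000 → (cmp)
[5] flags=1000 PL?F → skip
[6] flags=1000 EQ?F → skip
[7] flags=0010 → (cmp)
[8] flags=0010 VC?T → r3=0xc2
[9] flags=0010 EQ?F → skip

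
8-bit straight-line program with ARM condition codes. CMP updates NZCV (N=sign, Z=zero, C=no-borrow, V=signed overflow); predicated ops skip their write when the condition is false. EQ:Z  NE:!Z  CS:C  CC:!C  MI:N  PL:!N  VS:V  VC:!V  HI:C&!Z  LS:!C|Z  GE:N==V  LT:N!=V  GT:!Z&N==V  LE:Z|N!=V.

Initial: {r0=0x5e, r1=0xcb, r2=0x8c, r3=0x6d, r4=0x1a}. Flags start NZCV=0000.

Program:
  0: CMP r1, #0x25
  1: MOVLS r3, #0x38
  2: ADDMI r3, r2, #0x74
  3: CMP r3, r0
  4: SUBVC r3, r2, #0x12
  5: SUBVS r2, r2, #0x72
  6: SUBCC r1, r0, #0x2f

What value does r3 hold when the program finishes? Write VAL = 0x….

VAL = 0x7a

[0] flags=1010 → (cmp)
[1] flags=1010 LS?F → skip
[2] flags=1010 MI?T → r3=0x00
[3] flags=1000 → (cmp)
[4] flags=1000 VC?T → r3=0x7a
[5] flags=1000 VS?F → skip
[6] flags=1000 CC?T → r1=0x2f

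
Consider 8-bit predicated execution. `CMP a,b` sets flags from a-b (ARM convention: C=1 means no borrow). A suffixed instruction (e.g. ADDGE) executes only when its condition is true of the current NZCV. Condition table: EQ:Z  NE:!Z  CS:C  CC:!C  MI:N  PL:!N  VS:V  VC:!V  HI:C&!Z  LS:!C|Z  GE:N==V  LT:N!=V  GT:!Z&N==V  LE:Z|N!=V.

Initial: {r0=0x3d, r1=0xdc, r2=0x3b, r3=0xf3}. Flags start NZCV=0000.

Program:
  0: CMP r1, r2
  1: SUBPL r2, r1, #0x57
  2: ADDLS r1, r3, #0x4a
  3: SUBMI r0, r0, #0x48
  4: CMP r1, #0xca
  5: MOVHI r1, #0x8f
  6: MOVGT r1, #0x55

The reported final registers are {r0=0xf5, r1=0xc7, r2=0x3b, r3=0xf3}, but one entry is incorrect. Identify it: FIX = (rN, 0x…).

FIX = (r1, 0x55)

[0] flags=1010 → (cmp)
[1] flags=1010 PL?F → skip
[2] flags=1010 LS?F → skip
[3] flags=1010 MI?T → r0=0xf5
[4] flags=0010 → (cmp)
[5] flags=0010 HI?T → r1=0x8f
[6] flags=0010 GT?T → r1=0x55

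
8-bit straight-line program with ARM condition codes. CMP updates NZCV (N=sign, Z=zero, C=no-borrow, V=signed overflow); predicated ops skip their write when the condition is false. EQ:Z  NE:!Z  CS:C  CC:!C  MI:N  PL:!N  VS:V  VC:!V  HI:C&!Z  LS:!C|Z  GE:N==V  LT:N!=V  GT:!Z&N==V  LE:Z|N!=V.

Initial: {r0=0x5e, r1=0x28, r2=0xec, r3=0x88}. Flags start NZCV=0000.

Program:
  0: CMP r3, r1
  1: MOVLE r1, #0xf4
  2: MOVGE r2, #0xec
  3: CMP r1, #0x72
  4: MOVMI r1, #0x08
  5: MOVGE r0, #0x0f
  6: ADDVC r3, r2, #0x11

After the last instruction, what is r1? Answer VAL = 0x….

0: ✓ CMP  NZCV=0011
1: ✓ MOVLE  r1←0xf4
2: · MOVGE
3: ✓ CMP  NZCV=1010
4: ✓ MOVMI  r1←0x08
5: · MOVGE
6: ✓ ADDVC  r3←0xfd

VAL = 0x08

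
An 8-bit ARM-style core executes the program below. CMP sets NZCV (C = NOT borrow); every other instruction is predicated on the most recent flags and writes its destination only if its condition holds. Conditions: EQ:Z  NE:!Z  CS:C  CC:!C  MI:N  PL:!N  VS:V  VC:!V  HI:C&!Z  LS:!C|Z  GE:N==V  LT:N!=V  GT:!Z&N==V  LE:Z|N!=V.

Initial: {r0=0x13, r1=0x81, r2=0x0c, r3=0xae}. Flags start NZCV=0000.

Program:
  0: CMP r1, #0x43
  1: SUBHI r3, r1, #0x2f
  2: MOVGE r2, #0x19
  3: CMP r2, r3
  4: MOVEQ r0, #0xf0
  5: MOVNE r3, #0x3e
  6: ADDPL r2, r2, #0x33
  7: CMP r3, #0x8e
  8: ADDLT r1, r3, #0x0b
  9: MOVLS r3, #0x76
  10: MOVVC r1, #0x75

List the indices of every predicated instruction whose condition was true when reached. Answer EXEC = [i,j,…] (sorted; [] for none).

EXEC = [1,5,9]

0: ✓ CMP  NZCV=0011
1: ✓ SUBHI  r3←0x52
2: · MOVGE
3: ✓ CMP  NZCV=1000
4: · MOVEQ
5: ✓ MOVNE  r3←0x3e
6: · ADDPL
7: ✓ CMP  NZCV=1001
8: · ADDLT
9: ✓ MOVLS  r3←0x76
10: · MOVVC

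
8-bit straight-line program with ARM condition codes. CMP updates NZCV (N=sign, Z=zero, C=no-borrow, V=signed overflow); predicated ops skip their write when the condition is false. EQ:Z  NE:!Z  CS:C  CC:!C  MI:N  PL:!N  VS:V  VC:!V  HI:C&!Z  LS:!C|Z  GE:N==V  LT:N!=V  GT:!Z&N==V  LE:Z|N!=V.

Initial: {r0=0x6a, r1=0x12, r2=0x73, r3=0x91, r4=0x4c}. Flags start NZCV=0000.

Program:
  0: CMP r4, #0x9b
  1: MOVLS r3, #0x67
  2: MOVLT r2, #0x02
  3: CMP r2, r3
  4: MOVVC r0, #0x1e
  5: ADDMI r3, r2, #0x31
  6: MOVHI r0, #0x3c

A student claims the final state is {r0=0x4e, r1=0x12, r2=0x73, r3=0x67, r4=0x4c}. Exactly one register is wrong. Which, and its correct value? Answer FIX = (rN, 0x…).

FIX = (r0, 0x3c)

[0] flags=1001 → (cmp)
[1] flags=1001 LS?T → r3=0x67
[2] flags=1001 LT?F → skip
[3] flags=0010 → (cmp)
[4] flags=0010 VC?T → r0=0x1e
[5] flags=0010 MI?F → skip
[6] flags=0010 HI?T → r0=0x3c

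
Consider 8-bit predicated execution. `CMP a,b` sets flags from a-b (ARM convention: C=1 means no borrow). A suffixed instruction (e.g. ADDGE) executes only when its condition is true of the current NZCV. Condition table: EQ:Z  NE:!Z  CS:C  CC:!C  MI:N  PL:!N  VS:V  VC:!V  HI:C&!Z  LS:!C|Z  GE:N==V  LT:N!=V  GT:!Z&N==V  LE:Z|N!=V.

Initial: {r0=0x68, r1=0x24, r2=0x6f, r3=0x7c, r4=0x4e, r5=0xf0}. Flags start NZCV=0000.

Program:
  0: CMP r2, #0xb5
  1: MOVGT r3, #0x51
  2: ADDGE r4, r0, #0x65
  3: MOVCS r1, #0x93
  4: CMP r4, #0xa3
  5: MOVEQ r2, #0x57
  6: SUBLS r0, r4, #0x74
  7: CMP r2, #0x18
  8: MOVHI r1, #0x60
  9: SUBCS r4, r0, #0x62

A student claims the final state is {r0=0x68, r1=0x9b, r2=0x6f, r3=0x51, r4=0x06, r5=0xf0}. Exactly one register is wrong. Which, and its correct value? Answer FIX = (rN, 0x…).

FIX = (r1, 0x60)

0: ✓ CMP  NZCV=1001
1: ✓ MOVGT  r3←0x51
2: ✓ ADDGE  r4←0xcd
3: · MOVCS
4: ✓ CMP  NZCV=0010
5: · MOVEQ
6: · SUBLS
7: ✓ CMP  NZCV=0010
8: ✓ MOVHI  r1←0x60
9: ✓ SUBCS  r4←0x06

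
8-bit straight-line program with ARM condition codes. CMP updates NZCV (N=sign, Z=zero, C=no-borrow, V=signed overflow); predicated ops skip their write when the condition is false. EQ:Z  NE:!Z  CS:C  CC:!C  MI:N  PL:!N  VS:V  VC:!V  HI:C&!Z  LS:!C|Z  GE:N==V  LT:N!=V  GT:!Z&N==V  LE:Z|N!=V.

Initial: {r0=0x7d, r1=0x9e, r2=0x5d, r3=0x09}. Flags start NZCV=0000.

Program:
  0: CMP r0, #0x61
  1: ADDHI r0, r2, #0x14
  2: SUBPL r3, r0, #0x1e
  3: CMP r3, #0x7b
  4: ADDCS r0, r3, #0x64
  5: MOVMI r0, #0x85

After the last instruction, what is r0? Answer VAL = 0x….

VAL = 0x85

0: ✓ CMP  NZCV=0010
1: ✓ ADDHI  r0←0x71
2: ✓ SUBPL  r3←0x53
3: ✓ CMP  NZCV=1000
4: · ADDCS
5: ✓ MOVMI  r0←0x85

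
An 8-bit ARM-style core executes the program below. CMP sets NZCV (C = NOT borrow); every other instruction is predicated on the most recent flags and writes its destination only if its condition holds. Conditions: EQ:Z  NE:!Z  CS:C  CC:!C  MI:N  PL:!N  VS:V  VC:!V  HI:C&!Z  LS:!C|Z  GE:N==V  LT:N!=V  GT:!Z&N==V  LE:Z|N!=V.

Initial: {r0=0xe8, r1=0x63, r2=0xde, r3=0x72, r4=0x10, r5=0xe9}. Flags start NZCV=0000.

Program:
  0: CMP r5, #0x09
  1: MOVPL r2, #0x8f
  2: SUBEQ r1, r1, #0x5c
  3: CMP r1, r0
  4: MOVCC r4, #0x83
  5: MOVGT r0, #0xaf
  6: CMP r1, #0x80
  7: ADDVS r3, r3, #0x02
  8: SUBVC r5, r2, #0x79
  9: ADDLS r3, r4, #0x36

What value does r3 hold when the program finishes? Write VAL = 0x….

[0] flags=1010 → (cmp)
[1] flags=1010 PL?F → skip
[2] flags=1010 EQ?F → skip
[3] flags=0000 → (cmp)
[4] flags=0000 CC?T → r4=0x83
[5] flags=0000 GT?T → r0=0xaf
[6] flags=1001 → (cmp)
[7] flags=1001 VS?T → r3=0x74
[8] flags=1001 VC?F → skip
[9] flags=1001 LS?T → r3=0xb9

VAL = 0xb9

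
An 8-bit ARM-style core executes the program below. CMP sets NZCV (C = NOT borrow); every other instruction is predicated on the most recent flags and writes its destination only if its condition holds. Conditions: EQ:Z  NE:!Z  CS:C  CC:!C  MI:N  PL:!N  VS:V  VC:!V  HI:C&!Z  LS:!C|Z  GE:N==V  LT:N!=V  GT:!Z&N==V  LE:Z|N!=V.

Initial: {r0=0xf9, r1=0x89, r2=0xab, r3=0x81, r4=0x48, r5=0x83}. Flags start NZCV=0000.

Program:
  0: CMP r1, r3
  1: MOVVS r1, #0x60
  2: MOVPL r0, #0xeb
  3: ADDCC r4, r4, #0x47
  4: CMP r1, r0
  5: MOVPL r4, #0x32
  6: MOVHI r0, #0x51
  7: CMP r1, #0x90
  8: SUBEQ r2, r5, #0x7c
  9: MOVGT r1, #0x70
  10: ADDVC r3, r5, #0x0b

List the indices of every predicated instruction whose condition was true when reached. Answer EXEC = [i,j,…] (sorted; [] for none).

EXEC = [2,10]

0: ✓ CMP  NZCV=0010
1: · MOVVS
2: ✓ MOVPL  r0←0xeb
3: · ADDCC
4: ✓ CMP  NZCV=1000
5: · MOVPL
6: · MOVHI
7: ✓ CMP  NZCV=1000
8: · SUBEQ
9: · MOVGT
10: ✓ ADDVC  r3←0x8e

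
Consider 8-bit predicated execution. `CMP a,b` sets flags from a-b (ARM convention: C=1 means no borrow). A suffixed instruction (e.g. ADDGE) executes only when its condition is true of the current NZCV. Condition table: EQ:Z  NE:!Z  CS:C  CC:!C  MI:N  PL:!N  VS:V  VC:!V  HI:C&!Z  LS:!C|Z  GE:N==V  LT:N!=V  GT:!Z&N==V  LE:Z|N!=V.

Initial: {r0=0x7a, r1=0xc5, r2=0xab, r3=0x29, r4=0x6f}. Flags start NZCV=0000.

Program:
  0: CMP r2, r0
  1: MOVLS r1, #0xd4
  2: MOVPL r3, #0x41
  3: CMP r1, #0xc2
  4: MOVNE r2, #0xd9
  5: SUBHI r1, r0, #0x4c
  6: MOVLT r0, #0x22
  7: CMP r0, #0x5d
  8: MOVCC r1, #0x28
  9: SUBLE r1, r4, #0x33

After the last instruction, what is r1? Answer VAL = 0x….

[0] flags=0011 → (cmp)
[1] flags=0011 LS?F → skip
[2] flags=0011 PL?T → r3=0x41
[3] flags=0010 → (cmp)
[4] flags=0010 NE?T → r2=0xd9
[5] flags=0010 HI?T → r1=0x2e
[6] flags=0010 LT?F → skip
[7] flags=0010 → (cmp)
[8] flags=0010 CC?F → skip
[9] flags=0010 LE?F → skip

VAL = 0x2e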